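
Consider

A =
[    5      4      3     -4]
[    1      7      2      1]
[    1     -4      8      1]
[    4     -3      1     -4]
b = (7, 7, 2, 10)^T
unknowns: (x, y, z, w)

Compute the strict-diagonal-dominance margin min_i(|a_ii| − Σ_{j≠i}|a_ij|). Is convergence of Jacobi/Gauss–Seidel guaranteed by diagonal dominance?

-6

row 1: |5| − (4+3+4) = -6
row 2: |7| − (1+2+1) = 3
row 3: |8| − (1+4+1) = 2
row 4: |-4| − (4+3+1) = -4
minimum over rows = -6 → not strictly diagonally dominant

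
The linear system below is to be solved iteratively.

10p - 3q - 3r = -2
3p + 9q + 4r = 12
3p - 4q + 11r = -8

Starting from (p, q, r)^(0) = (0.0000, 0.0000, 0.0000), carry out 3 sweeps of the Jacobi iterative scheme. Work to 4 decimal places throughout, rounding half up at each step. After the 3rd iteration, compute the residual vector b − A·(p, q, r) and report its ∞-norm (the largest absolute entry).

2.0375

Iteration 1:
  p = (-2 - (-3)·0.0000 - (-3)·0.0000) / (10) = -0.2000
  q = (12 - (3)·0.0000 - (4)·0.0000) / (9) = 1.3333
  r = (-8 - (3)·0.0000 - (-4)·0.0000) / (11) = -0.7273
Iteration 2:
  p = (-2 - (-3)·1.3333 - (-3)·-0.7273) / (10) = -0.0182
  q = (12 - (3)·-0.2000 - (4)·-0.7273) / (9) = 1.7232
  r = (-8 - (3)·-0.2000 - (-4)·1.3333) / (11) = -0.1879
Iteration 3:
  p = (-2 - (-3)·1.7232 - (-3)·-0.1879) / (10) = 0.2606
  q = (12 - (3)·-0.0182 - (4)·-0.1879) / (9) = 1.4229
  r = (-8 - (3)·-0.0182 - (-4)·1.7232) / (11) = -0.0957
Residual b − A·x = (-0.6244, -1.2051, -2.0375); ∞-norm = 2.0375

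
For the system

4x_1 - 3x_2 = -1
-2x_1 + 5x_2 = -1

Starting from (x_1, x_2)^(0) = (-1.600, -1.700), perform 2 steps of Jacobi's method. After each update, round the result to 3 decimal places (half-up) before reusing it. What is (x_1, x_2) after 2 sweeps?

(-0.880, -0.810)

Iteration 1:
  x_1 = (-1 - (-3)·-1.700) / (4) = -1.525
  x_2 = (-1 - (-2)·-1.600) / (5) = -0.840
Iteration 2:
  x_1 = (-1 - (-3)·-0.840) / (4) = -0.880
  x_2 = (-1 - (-2)·-1.525) / (5) = -0.810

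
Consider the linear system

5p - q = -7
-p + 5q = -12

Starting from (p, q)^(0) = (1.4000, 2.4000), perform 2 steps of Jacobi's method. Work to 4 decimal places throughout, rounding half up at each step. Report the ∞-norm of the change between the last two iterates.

0.9040

Iteration 1:
  p = (-7 - (-1)·2.4000) / (5) = -0.9200
  q = (-12 - (-1)·1.4000) / (5) = -2.1200
Iteration 2:
  p = (-7 - (-1)·-2.1200) / (5) = -1.8240
  q = (-12 - (-1)·-0.9200) / (5) = -2.5840
Change: (-0.9040, -0.4640) → max |·| = 0.9040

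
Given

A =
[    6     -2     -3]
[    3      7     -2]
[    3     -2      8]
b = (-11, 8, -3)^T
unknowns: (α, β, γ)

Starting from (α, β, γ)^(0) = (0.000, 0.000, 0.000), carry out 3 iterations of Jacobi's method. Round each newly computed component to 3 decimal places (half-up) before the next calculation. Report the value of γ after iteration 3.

0.695

Iteration 1:
  α = (-11 - (-2)·0.000 - (-3)·0.000) / (6) = -1.833
  β = (8 - (3)·0.000 - (-2)·0.000) / (7) = 1.143
  γ = (-3 - (3)·0.000 - (-2)·0.000) / (8) = -0.375
Iteration 2:
  α = (-11 - (-2)·1.143 - (-3)·-0.375) / (6) = -1.640
  β = (8 - (3)·-1.833 - (-2)·-0.375) / (7) = 1.821
  γ = (-3 - (3)·-1.833 - (-2)·1.143) / (8) = 0.598
Iteration 3:
  α = (-11 - (-2)·1.821 - (-3)·0.598) / (6) = -0.927
  β = (8 - (3)·-1.640 - (-2)·0.598) / (7) = 2.017
  γ = (-3 - (3)·-1.640 - (-2)·1.821) / (8) = 0.695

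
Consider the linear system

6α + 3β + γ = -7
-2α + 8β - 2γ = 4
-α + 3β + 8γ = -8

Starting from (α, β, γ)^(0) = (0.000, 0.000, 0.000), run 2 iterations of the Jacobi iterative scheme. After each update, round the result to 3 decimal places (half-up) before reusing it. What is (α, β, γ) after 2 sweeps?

Iteration 1:
  α = (-7 - (3)·0.000 - (1)·0.000) / (6) = -1.167
  β = (4 - (-2)·0.000 - (-2)·0.000) / (8) = 0.500
  γ = (-8 - (-1)·0.000 - (3)·0.000) / (8) = -1.000
Iteration 2:
  α = (-7 - (3)·0.500 - (1)·-1.000) / (6) = -1.250
  β = (4 - (-2)·-1.167 - (-2)·-1.000) / (8) = -0.042
  γ = (-8 - (-1)·-1.167 - (3)·0.500) / (8) = -1.333

(-1.250, -0.042, -1.333)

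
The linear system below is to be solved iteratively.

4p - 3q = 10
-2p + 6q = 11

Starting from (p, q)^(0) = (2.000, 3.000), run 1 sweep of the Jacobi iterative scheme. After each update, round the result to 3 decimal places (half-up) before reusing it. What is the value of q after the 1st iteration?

2.500

Iteration 1:
  p = (10 - (-3)·3.000) / (4) = 4.750
  q = (11 - (-2)·2.000) / (6) = 2.500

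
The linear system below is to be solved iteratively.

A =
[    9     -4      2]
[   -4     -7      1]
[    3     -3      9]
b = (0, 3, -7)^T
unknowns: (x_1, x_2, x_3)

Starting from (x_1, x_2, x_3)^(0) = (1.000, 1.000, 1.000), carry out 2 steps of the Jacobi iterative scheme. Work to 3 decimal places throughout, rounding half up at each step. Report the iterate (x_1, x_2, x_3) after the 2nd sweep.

Iteration 1:
  x_1 = (0 - (-4)·1.000 - (2)·1.000) / (9) = 0.222
  x_2 = (3 - (-4)·1.000 - (1)·1.000) / (-7) = -0.857
  x_3 = (-7 - (3)·1.000 - (-3)·1.000) / (9) = -0.778
Iteration 2:
  x_1 = (0 - (-4)·-0.857 - (2)·-0.778) / (9) = -0.208
  x_2 = (3 - (-4)·0.222 - (1)·-0.778) / (-7) = -0.667
  x_3 = (-7 - (3)·0.222 - (-3)·-0.857) / (9) = -1.137

(-0.208, -0.667, -1.137)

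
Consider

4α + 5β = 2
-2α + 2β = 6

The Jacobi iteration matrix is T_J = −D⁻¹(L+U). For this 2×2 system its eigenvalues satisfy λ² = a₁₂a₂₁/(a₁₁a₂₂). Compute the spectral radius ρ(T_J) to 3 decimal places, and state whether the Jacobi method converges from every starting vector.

1.118

a₁₂a₂₁/(a₁₁a₂₂) = (5)·(-2) / ((4)·(2)) = -1.250000
ρ = √|-1.250000| = √1.250000 = 1.118
ρ > 1, so Jacobi diverges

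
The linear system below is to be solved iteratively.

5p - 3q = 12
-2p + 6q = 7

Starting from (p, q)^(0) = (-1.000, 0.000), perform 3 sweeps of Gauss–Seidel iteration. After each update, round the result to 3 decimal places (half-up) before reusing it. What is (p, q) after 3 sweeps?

Iteration 1:
  p = (12 - (-3)·0.000) / (5) = 2.400
  q = (7 - (-2)·2.400) / (6) = 1.967
Iteration 2:
  p = (12 - (-3)·1.967) / (5) = 3.580
  q = (7 - (-2)·3.580) / (6) = 2.360
Iteration 3:
  p = (12 - (-3)·2.360) / (5) = 3.816
  q = (7 - (-2)·3.816) / (6) = 2.439

(3.816, 2.439)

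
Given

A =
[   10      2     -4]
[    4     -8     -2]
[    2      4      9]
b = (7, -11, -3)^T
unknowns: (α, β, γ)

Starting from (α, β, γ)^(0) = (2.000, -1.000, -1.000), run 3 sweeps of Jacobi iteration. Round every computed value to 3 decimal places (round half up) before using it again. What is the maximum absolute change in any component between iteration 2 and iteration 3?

0.509

Iteration 1:
  α = (7 - (2)·-1.000 - (-4)·-1.000) / (10) = 0.500
  β = (-11 - (4)·2.000 - (-2)·-1.000) / (-8) = 2.625
  γ = (-3 - (2)·2.000 - (4)·-1.000) / (9) = -0.333
Iteration 2:
  α = (7 - (2)·2.625 - (-4)·-0.333) / (10) = 0.042
  β = (-11 - (4)·0.500 - (-2)·-0.333) / (-8) = 1.708
  γ = (-3 - (2)·0.500 - (4)·2.625) / (9) = -1.611
Iteration 3:
  α = (7 - (2)·1.708 - (-4)·-1.611) / (10) = -0.286
  β = (-11 - (4)·0.042 - (-2)·-1.611) / (-8) = 1.799
  γ = (-3 - (2)·0.042 - (4)·1.708) / (9) = -1.102
Change: (-0.328, 0.091, 0.509) → max |·| = 0.509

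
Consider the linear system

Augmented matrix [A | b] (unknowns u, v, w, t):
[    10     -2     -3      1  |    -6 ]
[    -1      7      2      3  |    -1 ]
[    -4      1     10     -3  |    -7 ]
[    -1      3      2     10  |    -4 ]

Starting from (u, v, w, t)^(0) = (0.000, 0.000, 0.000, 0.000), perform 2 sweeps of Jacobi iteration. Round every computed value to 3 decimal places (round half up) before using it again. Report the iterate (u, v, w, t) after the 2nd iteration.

Iteration 1:
  u = (-6 - (-2)·0.000 - (-3)·0.000 - (1)·0.000) / (10) = -0.600
  v = (-1 - (-1)·0.000 - (2)·0.000 - (3)·0.000) / (7) = -0.143
  w = (-7 - (-4)·0.000 - (1)·0.000 - (-3)·0.000) / (10) = -0.700
  t = (-4 - (-1)·0.000 - (3)·0.000 - (2)·0.000) / (10) = -0.400
Iteration 2:
  u = (-6 - (-2)·-0.143 - (-3)·-0.700 - (1)·-0.400) / (10) = -0.799
  v = (-1 - (-1)·-0.600 - (2)·-0.700 - (3)·-0.400) / (7) = 0.143
  w = (-7 - (-4)·-0.600 - (1)·-0.143 - (-3)·-0.400) / (10) = -1.046
  t = (-4 - (-1)·-0.600 - (3)·-0.143 - (2)·-0.700) / (10) = -0.277

(-0.799, 0.143, -1.046, -0.277)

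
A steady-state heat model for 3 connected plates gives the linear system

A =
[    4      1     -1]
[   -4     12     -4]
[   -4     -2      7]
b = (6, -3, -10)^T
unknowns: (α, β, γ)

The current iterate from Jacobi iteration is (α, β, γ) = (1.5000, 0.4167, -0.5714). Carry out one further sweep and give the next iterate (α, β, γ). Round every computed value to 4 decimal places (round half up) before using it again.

(1.2530, 0.0595, -0.4524)

One sweep:
  α = (6 - (1)·0.4167 - (-1)·-0.5714) / (4) = 1.2530
  β = (-3 - (-4)·1.5000 - (-4)·-0.5714) / (12) = 0.0595
  γ = (-10 - (-4)·1.5000 - (-2)·0.4167) / (7) = -0.4524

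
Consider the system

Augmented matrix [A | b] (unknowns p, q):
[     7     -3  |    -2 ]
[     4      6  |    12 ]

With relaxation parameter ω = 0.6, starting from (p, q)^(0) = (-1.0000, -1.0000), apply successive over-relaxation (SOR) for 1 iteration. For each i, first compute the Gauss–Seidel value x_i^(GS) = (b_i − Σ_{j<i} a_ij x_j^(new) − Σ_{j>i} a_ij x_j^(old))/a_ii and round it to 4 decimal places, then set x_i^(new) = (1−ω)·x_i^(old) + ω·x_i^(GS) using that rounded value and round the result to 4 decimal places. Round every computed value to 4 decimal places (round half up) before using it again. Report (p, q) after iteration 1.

Iteration 1:
  p: GS value = (-2 - (-3)·-1.0000) / (7) = -0.7143;  p ← (1−ω)·-1.0000 + ω·-0.7143 = -0.8286
  q: GS value = (12 - (4)·-0.8286) / (6) = 2.5524;  q ← (1−ω)·-1.0000 + ω·2.5524 = 1.1314

(-0.8286, 1.1314)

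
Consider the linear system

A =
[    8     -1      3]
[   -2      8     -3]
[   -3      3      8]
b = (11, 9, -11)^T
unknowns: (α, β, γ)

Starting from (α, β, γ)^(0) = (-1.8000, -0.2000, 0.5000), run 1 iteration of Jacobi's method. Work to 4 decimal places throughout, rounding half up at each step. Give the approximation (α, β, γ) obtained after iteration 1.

(1.1625, 0.8625, -1.9750)

Iteration 1:
  α = (11 - (-1)·-0.2000 - (3)·0.5000) / (8) = 1.1625
  β = (9 - (-2)·-1.8000 - (-3)·0.5000) / (8) = 0.8625
  γ = (-11 - (-3)·-1.8000 - (3)·-0.2000) / (8) = -1.9750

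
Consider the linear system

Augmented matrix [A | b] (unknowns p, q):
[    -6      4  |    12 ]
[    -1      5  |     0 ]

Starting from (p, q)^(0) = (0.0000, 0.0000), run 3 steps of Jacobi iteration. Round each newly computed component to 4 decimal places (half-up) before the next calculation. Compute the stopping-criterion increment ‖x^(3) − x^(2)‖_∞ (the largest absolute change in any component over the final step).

Iteration 1:
  p = (12 - (4)·0.0000) / (-6) = -2.0000
  q = (0 - (-1)·0.0000) / (5) = 0.0000
Iteration 2:
  p = (12 - (4)·0.0000) / (-6) = -2.0000
  q = (0 - (-1)·-2.0000) / (5) = -0.4000
Iteration 3:
  p = (12 - (4)·-0.4000) / (-6) = -2.2667
  q = (0 - (-1)·-2.0000) / (5) = -0.4000
Change: (-0.2667, 0.0000) → max |·| = 0.2667

0.2667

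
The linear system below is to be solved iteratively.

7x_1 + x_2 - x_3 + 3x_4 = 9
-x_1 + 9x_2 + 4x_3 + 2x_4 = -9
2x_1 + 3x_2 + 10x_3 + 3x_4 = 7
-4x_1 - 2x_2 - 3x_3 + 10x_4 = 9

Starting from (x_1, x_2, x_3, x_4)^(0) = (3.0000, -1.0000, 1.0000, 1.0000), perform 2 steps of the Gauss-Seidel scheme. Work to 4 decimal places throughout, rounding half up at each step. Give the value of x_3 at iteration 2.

0.5468

Iteration 1:
  x_1 = (9 - (1)·-1.0000 - (-1)·1.0000 - (3)·1.0000) / (7) = 1.1429
  x_2 = (-9 - (-1)·1.1429 - (4)·1.0000 - (2)·1.0000) / (9) = -1.5397
  x_3 = (7 - (2)·1.1429 - (3)·-1.5397 - (3)·1.0000) / (10) = 0.6333
  x_4 = (9 - (-4)·1.1429 - (-2)·-1.5397 - (-3)·0.6333) / (10) = 1.2392
Iteration 2:
  x_1 = (9 - (1)·-1.5397 - (-1)·0.6333 - (3)·1.2392) / (7) = 1.0651
  x_2 = (-9 - (-1)·1.0651 - (4)·0.6333 - (2)·1.2392) / (9) = -1.4385
  x_3 = (7 - (2)·1.0651 - (3)·-1.4385 - (3)·1.2392) / (10) = 0.5468
  x_4 = (9 - (-4)·1.0651 - (-2)·-1.4385 - (-3)·0.5468) / (10) = 1.2024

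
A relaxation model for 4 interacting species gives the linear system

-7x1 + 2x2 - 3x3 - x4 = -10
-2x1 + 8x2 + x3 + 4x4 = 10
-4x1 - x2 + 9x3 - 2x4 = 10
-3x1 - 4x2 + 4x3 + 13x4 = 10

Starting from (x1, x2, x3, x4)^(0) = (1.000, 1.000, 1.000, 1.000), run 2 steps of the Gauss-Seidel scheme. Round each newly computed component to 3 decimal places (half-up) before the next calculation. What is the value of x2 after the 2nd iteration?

Iteration 1:
  x1 = (-10 - (2)·1.000 - (-3)·1.000 - (-1)·1.000) / (-7) = 1.143
  x2 = (10 - (-2)·1.143 - (1)·1.000 - (4)·1.000) / (8) = 0.911
  x3 = (10 - (-4)·1.143 - (-1)·0.911 - (-2)·1.000) / (9) = 1.943
  x4 = (10 - (-3)·1.143 - (-4)·0.911 - (4)·1.943) / (13) = 0.715
Iteration 2:
  x1 = (-10 - (2)·0.911 - (-3)·1.943 - (-1)·0.715) / (-7) = 0.754
  x2 = (10 - (-2)·0.754 - (1)·1.943 - (4)·0.715) / (8) = 0.838
  x3 = (10 - (-4)·0.754 - (-1)·0.838 - (-2)·0.715) / (9) = 1.698
  x4 = (10 - (-3)·0.754 - (-4)·0.838 - (4)·1.698) / (13) = 0.679

0.838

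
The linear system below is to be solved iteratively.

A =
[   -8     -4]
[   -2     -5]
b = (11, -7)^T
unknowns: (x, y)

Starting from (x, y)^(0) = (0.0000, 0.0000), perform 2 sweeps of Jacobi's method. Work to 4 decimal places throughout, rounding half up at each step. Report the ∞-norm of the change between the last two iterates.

Iteration 1:
  x = (11 - (-4)·0.0000) / (-8) = -1.3750
  y = (-7 - (-2)·0.0000) / (-5) = 1.4000
Iteration 2:
  x = (11 - (-4)·1.4000) / (-8) = -2.0750
  y = (-7 - (-2)·-1.3750) / (-5) = 1.9500
Change: (-0.7000, 0.5500) → max |·| = 0.7000

0.7000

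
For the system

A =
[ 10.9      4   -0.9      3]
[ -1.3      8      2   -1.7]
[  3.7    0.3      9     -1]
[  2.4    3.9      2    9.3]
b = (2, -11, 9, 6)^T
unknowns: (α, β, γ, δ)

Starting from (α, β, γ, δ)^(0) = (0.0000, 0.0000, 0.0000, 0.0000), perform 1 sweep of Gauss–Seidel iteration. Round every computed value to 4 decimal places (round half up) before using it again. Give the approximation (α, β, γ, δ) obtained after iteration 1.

Iteration 1:
  α = (2 - (4)·0.0000 - (-0.9)·0.0000 - (3)·0.0000) / (10.9) = 0.1835
  β = (-11 - (-1.3)·0.1835 - (2)·0.0000 - (-1.7)·0.0000) / (8) = -1.3452
  γ = (9 - (3.7)·0.1835 - (0.3)·-1.3452 - (-1)·0.0000) / (9) = 0.9694
  δ = (6 - (2.4)·0.1835 - (3.9)·-1.3452 - (2)·0.9694) / (9.3) = 0.9534

(0.1835, -1.3452, 0.9694, 0.9534)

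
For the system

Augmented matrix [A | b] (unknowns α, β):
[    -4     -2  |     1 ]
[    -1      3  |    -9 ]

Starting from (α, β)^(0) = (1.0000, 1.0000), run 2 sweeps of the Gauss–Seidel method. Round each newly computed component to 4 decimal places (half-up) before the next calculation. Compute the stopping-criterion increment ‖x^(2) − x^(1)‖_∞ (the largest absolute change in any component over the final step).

2.1250

Iteration 1:
  α = (1 - (-2)·1.0000) / (-4) = -0.7500
  β = (-9 - (-1)·-0.7500) / (3) = -3.2500
Iteration 2:
  α = (1 - (-2)·-3.2500) / (-4) = 1.3750
  β = (-9 - (-1)·1.3750) / (3) = -2.5417
Change: (2.1250, 0.7083) → max |·| = 2.1250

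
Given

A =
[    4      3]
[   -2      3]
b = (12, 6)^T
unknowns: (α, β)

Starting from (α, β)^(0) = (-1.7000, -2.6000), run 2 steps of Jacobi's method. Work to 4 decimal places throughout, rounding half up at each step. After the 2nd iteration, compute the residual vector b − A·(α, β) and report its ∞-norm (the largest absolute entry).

Iteration 1:
  α = (12 - (3)·-2.6000) / (4) = 4.9500
  β = (6 - (-2)·-1.7000) / (3) = 0.8667
Iteration 2:
  α = (12 - (3)·0.8667) / (4) = 2.3500
  β = (6 - (-2)·4.9500) / (3) = 5.3000
Residual b − A·x = (-13.3000, -5.2000); ∞-norm = 13.3000

13.3000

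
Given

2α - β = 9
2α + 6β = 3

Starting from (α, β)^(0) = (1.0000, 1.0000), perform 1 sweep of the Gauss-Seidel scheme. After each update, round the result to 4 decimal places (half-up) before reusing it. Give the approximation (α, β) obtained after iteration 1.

(5.0000, -1.1667)

Iteration 1:
  α = (9 - (-1)·1.0000) / (2) = 5.0000
  β = (3 - (2)·5.0000) / (6) = -1.1667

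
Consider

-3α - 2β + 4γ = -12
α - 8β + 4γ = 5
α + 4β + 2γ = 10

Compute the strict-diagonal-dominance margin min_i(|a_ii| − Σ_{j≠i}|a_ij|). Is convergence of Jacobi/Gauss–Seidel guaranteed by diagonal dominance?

-3

row 1: |-3| − (2+4) = -3
row 2: |-8| − (1+4) = 3
row 3: |2| − (1+4) = -3
minimum over rows = -3 → not strictly diagonally dominant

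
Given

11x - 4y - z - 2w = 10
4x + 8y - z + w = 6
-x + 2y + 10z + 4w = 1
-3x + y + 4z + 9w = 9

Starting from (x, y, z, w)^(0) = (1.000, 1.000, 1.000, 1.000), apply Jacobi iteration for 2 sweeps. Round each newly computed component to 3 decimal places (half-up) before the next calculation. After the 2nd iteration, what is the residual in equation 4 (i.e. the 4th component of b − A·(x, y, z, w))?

-2.072

Iteration 1:
  x = (10 - (-4)·1.000 - (-1)·1.000 - (-2)·1.000) / (11) = 1.545
  y = (6 - (4)·1.000 - (-1)·1.000 - (1)·1.000) / (8) = 0.250
  z = (1 - (-1)·1.000 - (2)·1.000 - (4)·1.000) / (10) = -0.400
  w = (9 - (-3)·1.000 - (1)·1.000 - (4)·1.000) / (9) = 0.778
Iteration 2:
  x = (10 - (-4)·0.250 - (-1)·-0.400 - (-2)·0.778) / (11) = 1.105
  y = (6 - (4)·1.545 - (-1)·-0.400 - (1)·0.778) / (8) = -0.170
  z = (1 - (-1)·1.545 - (2)·0.250 - (4)·0.778) / (10) = -0.107
  w = (9 - (-3)·1.545 - (1)·0.250 - (4)·-0.400) / (9) = 1.665
Residual b − A·x = (0.388, 1.168, -3.145, -2.072)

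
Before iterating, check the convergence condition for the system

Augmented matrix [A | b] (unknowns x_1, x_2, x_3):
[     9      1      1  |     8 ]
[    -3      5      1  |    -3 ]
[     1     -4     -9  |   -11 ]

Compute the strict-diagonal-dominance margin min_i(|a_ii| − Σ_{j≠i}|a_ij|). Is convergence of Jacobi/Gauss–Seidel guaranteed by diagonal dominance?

1

row 1: |9| − (1+1) = 7
row 2: |5| − (3+1) = 1
row 3: |-9| − (1+4) = 4
minimum over rows = 1 → strictly diagonally dominant (convergence guaranteed)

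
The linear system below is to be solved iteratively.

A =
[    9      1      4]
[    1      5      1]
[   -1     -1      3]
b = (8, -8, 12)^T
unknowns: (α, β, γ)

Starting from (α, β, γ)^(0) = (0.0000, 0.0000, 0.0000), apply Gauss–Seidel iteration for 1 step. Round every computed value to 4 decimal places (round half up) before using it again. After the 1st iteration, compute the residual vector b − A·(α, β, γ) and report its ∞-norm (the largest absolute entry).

Iteration 1:
  α = (8 - (1)·0.0000 - (4)·0.0000) / (9) = 0.8889
  β = (-8 - (1)·0.8889 - (1)·0.0000) / (5) = -1.7778
  γ = (12 - (-1)·0.8889 - (-1)·-1.7778) / (3) = 3.7037
Residual b − A·x = (-13.0371, -3.7036, 0.0000); ∞-norm = 13.0371

13.0371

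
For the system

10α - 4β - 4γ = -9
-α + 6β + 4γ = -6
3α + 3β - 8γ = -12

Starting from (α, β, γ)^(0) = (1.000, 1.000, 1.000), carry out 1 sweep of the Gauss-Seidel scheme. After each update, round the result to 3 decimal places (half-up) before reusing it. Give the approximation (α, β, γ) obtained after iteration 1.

(-0.100, -1.683, 0.831)

Iteration 1:
  α = (-9 - (-4)·1.000 - (-4)·1.000) / (10) = -0.100
  β = (-6 - (-1)·-0.100 - (4)·1.000) / (6) = -1.683
  γ = (-12 - (3)·-0.100 - (3)·-1.683) / (-8) = 0.831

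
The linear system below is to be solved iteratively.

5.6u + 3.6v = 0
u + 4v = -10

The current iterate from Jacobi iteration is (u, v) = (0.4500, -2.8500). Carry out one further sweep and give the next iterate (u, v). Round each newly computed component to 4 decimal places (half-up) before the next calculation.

One sweep:
  u = (0 - (3.6)·-2.8500) / (5.6) = 1.8321
  v = (-10 - (1)·0.4500) / (4) = -2.6125

(1.8321, -2.6125)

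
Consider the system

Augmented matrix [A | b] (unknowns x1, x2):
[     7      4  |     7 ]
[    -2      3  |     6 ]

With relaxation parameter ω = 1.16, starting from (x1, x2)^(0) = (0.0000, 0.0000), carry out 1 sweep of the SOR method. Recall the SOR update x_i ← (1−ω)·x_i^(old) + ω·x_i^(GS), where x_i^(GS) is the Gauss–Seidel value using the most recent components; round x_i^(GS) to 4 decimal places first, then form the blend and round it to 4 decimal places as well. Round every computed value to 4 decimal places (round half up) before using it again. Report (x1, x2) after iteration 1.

Iteration 1:
  x1: GS value = (7 - (4)·0.0000) / (7) = 1.0000;  x1 ← (1−ω)·0.0000 + ω·1.0000 = 1.1600
  x2: GS value = (6 - (-2)·1.1600) / (3) = 2.7733;  x2 ← (1−ω)·0.0000 + ω·2.7733 = 3.2170

(1.1600, 3.2170)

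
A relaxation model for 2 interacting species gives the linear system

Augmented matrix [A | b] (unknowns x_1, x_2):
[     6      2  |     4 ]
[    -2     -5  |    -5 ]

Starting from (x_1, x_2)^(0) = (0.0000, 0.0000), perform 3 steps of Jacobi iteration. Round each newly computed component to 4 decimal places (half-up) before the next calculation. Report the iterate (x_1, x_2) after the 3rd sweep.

(0.4222, 0.8667)

Iteration 1:
  x_1 = (4 - (2)·0.0000) / (6) = 0.6667
  x_2 = (-5 - (-2)·0.0000) / (-5) = 1.0000
Iteration 2:
  x_1 = (4 - (2)·1.0000) / (6) = 0.3333
  x_2 = (-5 - (-2)·0.6667) / (-5) = 0.7333
Iteration 3:
  x_1 = (4 - (2)·0.7333) / (6) = 0.4222
  x_2 = (-5 - (-2)·0.3333) / (-5) = 0.8667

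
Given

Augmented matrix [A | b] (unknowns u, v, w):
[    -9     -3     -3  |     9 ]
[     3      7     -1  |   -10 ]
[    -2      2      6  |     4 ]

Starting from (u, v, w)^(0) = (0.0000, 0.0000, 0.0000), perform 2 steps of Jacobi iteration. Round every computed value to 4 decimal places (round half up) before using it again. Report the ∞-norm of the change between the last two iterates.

Iteration 1:
  u = (9 - (-3)·0.0000 - (-3)·0.0000) / (-9) = -1.0000
  v = (-10 - (3)·0.0000 - (-1)·0.0000) / (7) = -1.4286
  w = (4 - (-2)·0.0000 - (2)·0.0000) / (6) = 0.6667
Iteration 2:
  u = (9 - (-3)·-1.4286 - (-3)·0.6667) / (-9) = -0.7460
  v = (-10 - (3)·-1.0000 - (-1)·0.6667) / (7) = -0.9048
  w = (4 - (-2)·-1.0000 - (2)·-1.4286) / (6) = 0.8095
Change: (0.2540, 0.5238, 0.1428) → max |·| = 0.5238

0.5238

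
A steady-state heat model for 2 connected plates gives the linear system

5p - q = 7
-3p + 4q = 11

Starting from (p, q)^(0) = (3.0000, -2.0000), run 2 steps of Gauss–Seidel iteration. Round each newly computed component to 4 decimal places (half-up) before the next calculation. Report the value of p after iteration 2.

2.1000

Iteration 1:
  p = (7 - (-1)·-2.0000) / (5) = 1.0000
  q = (11 - (-3)·1.0000) / (4) = 3.5000
Iteration 2:
  p = (7 - (-1)·3.5000) / (5) = 2.1000
  q = (11 - (-3)·2.1000) / (4) = 4.3250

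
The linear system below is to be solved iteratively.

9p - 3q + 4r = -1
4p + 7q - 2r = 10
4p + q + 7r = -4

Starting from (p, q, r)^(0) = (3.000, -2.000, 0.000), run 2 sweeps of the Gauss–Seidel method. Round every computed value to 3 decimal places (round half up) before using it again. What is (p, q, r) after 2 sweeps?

Iteration 1:
  p = (-1 - (-3)·-2.000 - (4)·0.000) / (9) = -0.778
  q = (10 - (4)·-0.778 - (-2)·0.000) / (7) = 1.873
  r = (-4 - (4)·-0.778 - (1)·1.873) / (7) = -0.394
Iteration 2:
  p = (-1 - (-3)·1.873 - (4)·-0.394) / (9) = 0.688
  q = (10 - (4)·0.688 - (-2)·-0.394) / (7) = 0.923
  r = (-4 - (4)·0.688 - (1)·0.923) / (7) = -1.096

(0.688, 0.923, -1.096)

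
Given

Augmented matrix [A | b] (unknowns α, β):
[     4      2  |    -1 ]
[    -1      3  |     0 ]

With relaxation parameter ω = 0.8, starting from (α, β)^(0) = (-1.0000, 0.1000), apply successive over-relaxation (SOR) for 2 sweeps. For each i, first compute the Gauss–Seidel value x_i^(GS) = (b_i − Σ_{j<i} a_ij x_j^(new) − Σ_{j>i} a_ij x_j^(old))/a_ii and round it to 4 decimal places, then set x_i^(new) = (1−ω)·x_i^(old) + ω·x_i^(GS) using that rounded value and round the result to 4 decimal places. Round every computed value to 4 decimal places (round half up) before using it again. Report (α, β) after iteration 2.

Iteration 1:
  α: GS value = (-1 - (2)·0.1000) / (4) = -0.3000;  α ← (1−ω)·-1.0000 + ω·-0.3000 = -0.4400
  β: GS value = (0 - (-1)·-0.4400) / (3) = -0.1467;  β ← (1−ω)·0.1000 + ω·-0.1467 = -0.0974
Iteration 2:
  α: GS value = (-1 - (2)·-0.0974) / (4) = -0.2013;  α ← (1−ω)·-0.4400 + ω·-0.2013 = -0.2490
  β: GS value = (0 - (-1)·-0.2490) / (3) = -0.0830;  β ← (1−ω)·-0.0974 + ω·-0.0830 = -0.0859

(-0.2490, -0.0859)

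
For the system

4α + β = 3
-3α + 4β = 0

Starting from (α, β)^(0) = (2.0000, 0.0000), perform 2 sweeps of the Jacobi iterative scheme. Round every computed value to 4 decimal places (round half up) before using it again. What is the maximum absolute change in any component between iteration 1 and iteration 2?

Iteration 1:
  α = (3 - (1)·0.0000) / (4) = 0.7500
  β = (0 - (-3)·2.0000) / (4) = 1.5000
Iteration 2:
  α = (3 - (1)·1.5000) / (4) = 0.3750
  β = (0 - (-3)·0.7500) / (4) = 0.5625
Change: (-0.3750, -0.9375) → max |·| = 0.9375

0.9375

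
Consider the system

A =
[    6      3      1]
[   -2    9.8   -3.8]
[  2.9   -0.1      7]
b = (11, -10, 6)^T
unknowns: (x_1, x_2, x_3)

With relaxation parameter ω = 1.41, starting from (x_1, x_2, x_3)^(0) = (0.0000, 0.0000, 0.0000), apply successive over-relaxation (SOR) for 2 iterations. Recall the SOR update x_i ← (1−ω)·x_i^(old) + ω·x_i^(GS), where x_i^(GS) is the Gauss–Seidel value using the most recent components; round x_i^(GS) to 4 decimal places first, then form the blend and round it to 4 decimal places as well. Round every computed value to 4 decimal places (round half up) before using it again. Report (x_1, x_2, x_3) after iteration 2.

(2.0892, -0.7250, 0.1029)

Iteration 1:
  x_1: GS value = (11 - (3)·0.0000 - (1)·0.0000) / (6) = 1.8333;  x_1 ← (1−ω)·0.0000 + ω·1.8333 = 2.5850
  x_2: GS value = (-10 - (-2)·2.5850 - (-3.8)·0.0000) / (9.8) = -0.4929;  x_2 ← (1−ω)·0.0000 + ω·-0.4929 = -0.6950
  x_3: GS value = (6 - (2.9)·2.5850 - (-0.1)·-0.6950) / (7) = -0.2237;  x_3 ← (1−ω)·0.0000 + ω·-0.2237 = -0.3154
Iteration 2:
  x_1: GS value = (11 - (3)·-0.6950 - (1)·-0.3154) / (6) = 2.2334;  x_1 ← (1−ω)·2.5850 + ω·2.2334 = 2.0892
  x_2: GS value = (-10 - (-2)·2.0892 - (-3.8)·-0.3154) / (9.8) = -0.7163;  x_2 ← (1−ω)·-0.6950 + ω·-0.7163 = -0.7250
  x_3: GS value = (6 - (2.9)·2.0892 - (-0.1)·-0.7250) / (7) = -0.0187;  x_3 ← (1−ω)·-0.3154 + ω·-0.0187 = 0.1029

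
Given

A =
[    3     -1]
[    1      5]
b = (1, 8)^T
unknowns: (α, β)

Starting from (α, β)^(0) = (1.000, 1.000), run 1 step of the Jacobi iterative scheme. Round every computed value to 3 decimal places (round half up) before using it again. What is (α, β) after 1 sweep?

Iteration 1:
  α = (1 - (-1)·1.000) / (3) = 0.667
  β = (8 - (1)·1.000) / (5) = 1.400

(0.667, 1.400)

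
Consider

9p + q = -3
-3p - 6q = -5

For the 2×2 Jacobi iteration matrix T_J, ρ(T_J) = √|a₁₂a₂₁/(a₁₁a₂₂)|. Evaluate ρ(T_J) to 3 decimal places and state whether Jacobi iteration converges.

0.236

a₁₂a₂₁/(a₁₁a₂₂) = (1)·(-3) / ((9)·(-6)) = 0.055556
ρ = √|0.055556| = √0.055556 = 0.236
ρ < 1, so Jacobi converges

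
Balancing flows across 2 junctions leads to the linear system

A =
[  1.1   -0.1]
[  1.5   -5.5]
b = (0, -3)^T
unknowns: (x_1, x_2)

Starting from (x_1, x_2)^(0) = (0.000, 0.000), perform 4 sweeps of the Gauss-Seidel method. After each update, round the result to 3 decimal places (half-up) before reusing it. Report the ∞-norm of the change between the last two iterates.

Iteration 1:
  x_1 = (0 - (-0.1)·0.000) / (1.1) = 0.000
  x_2 = (-3 - (1.5)·0.000) / (-5.5) = 0.545
Iteration 2:
  x_1 = (0 - (-0.1)·0.545) / (1.1) = 0.050
  x_2 = (-3 - (1.5)·0.050) / (-5.5) = 0.559
Iteration 3:
  x_1 = (0 - (-0.1)·0.559) / (1.1) = 0.051
  x_2 = (-3 - (1.5)·0.051) / (-5.5) = 0.559
Iteration 4:
  x_1 = (0 - (-0.1)·0.559) / (1.1) = 0.051
  x_2 = (-3 - (1.5)·0.051) / (-5.5) = 0.559
Change: (0.000, 0.000) → max |·| = 0.000

0.000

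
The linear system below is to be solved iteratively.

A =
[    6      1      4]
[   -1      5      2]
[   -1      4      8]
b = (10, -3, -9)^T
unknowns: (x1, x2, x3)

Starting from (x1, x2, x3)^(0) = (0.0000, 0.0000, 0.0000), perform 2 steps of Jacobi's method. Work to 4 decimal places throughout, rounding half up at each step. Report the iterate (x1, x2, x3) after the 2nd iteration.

(2.5167, 0.1833, -0.6167)

Iteration 1:
  x1 = (10 - (1)·0.0000 - (4)·0.0000) / (6) = 1.6667
  x2 = (-3 - (-1)·0.0000 - (2)·0.0000) / (5) = -0.6000
  x3 = (-9 - (-1)·0.0000 - (4)·0.0000) / (8) = -1.1250
Iteration 2:
  x1 = (10 - (1)·-0.6000 - (4)·-1.1250) / (6) = 2.5167
  x2 = (-3 - (-1)·1.6667 - (2)·-1.1250) / (5) = 0.1833
  x3 = (-9 - (-1)·1.6667 - (4)·-0.6000) / (8) = -0.6167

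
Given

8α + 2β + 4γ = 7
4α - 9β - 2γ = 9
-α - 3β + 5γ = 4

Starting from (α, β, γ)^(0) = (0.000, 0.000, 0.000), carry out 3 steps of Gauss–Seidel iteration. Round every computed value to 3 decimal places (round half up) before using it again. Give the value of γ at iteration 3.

0.536

Iteration 1:
  α = (7 - (2)·0.000 - (4)·0.000) / (8) = 0.875
  β = (9 - (4)·0.875 - (-2)·0.000) / (-9) = -0.611
  γ = (4 - (-1)·0.875 - (-3)·-0.611) / (5) = 0.608
Iteration 2:
  α = (7 - (2)·-0.611 - (4)·0.608) / (8) = 0.724
  β = (9 - (4)·0.724 - (-2)·0.608) / (-9) = -0.813
  γ = (4 - (-1)·0.724 - (-3)·-0.813) / (5) = 0.457
Iteration 3:
  α = (7 - (2)·-0.813 - (4)·0.457) / (8) = 0.850
  β = (9 - (4)·0.850 - (-2)·0.457) / (-9) = -0.724
  γ = (4 - (-1)·0.850 - (-3)·-0.724) / (5) = 0.536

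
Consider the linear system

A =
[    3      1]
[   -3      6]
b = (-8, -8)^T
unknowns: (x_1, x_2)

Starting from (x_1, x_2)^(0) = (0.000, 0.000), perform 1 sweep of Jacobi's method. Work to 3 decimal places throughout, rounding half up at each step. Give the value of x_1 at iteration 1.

Iteration 1:
  x_1 = (-8 - (1)·0.000) / (3) = -2.667
  x_2 = (-8 - (-3)·0.000) / (6) = -1.333

-2.667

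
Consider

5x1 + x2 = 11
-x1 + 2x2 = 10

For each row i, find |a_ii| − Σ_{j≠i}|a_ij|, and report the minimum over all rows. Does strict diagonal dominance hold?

1

row 1: |5| − (1) = 4
row 2: |2| − (1) = 1
minimum over rows = 1 → strictly diagonally dominant (convergence guaranteed)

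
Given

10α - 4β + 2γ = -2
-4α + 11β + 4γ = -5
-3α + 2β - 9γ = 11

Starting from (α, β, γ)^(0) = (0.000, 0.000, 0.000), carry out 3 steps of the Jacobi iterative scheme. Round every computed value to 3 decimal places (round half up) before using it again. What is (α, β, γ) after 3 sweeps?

(0.018, -0.048, -1.195)

Iteration 1:
  α = (-2 - (-4)·0.000 - (2)·0.000) / (10) = -0.200
  β = (-5 - (-4)·0.000 - (4)·0.000) / (11) = -0.455
  γ = (11 - (-3)·0.000 - (2)·0.000) / (-9) = -1.222
Iteration 2:
  α = (-2 - (-4)·-0.455 - (2)·-1.222) / (10) = -0.138
  β = (-5 - (-4)·-0.200 - (4)·-1.222) / (11) = -0.083
  γ = (11 - (-3)·-0.200 - (2)·-0.455) / (-9) = -1.257
Iteration 3:
  α = (-2 - (-4)·-0.083 - (2)·-1.257) / (10) = 0.018
  β = (-5 - (-4)·-0.138 - (4)·-1.257) / (11) = -0.048
  γ = (11 - (-3)·-0.138 - (2)·-0.083) / (-9) = -1.195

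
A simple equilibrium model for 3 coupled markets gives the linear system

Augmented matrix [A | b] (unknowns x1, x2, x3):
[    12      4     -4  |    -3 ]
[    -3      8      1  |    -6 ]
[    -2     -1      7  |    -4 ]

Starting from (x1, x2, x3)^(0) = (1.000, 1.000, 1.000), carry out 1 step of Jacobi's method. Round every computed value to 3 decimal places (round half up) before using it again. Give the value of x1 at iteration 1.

-0.250

Iteration 1:
  x1 = (-3 - (4)·1.000 - (-4)·1.000) / (12) = -0.250
  x2 = (-6 - (-3)·1.000 - (1)·1.000) / (8) = -0.500
  x3 = (-4 - (-2)·1.000 - (-1)·1.000) / (7) = -0.143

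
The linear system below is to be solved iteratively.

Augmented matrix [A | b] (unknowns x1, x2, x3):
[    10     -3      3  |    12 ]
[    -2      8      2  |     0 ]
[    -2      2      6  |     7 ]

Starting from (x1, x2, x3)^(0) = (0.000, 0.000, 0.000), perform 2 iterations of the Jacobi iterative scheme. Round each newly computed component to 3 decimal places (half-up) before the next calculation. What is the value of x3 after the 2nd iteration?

1.567

Iteration 1:
  x1 = (12 - (-3)·0.000 - (3)·0.000) / (10) = 1.200
  x2 = (0 - (-2)·0.000 - (2)·0.000) / (8) = 0.000
  x3 = (7 - (-2)·0.000 - (2)·0.000) / (6) = 1.167
Iteration 2:
  x1 = (12 - (-3)·0.000 - (3)·1.167) / (10) = 0.850
  x2 = (0 - (-2)·1.200 - (2)·1.167) / (8) = 0.008
  x3 = (7 - (-2)·1.200 - (2)·0.000) / (6) = 1.567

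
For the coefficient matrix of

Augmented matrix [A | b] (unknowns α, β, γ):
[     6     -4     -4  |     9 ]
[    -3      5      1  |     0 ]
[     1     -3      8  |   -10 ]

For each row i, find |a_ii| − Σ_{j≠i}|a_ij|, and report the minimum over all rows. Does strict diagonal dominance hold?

row 1: |6| − (4+4) = -2
row 2: |5| − (3+1) = 1
row 3: |8| − (1+3) = 4
minimum over rows = -2 → not strictly diagonally dominant

-2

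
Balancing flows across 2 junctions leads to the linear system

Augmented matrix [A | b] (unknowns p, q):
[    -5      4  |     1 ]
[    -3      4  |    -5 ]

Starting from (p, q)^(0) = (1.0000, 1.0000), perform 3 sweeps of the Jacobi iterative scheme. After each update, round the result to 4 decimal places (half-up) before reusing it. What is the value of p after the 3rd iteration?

-0.8400

Iteration 1:
  p = (1 - (4)·1.0000) / (-5) = 0.6000
  q = (-5 - (-3)·1.0000) / (4) = -0.5000
Iteration 2:
  p = (1 - (4)·-0.5000) / (-5) = -0.6000
  q = (-5 - (-3)·0.6000) / (4) = -0.8000
Iteration 3:
  p = (1 - (4)·-0.8000) / (-5) = -0.8400
  q = (-5 - (-3)·-0.6000) / (4) = -1.7000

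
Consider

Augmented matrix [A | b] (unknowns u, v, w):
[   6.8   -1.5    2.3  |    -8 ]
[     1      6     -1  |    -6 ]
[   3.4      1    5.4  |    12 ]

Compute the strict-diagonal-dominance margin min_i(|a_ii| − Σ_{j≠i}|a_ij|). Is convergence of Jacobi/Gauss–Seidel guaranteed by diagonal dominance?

row 1: |6.8| − (1.5+2.3) = 3
row 2: |6| − (1+1) = 4
row 3: |5.4| − (3.4+1) = 1
minimum over rows = 1 → strictly diagonally dominant (convergence guaranteed)

1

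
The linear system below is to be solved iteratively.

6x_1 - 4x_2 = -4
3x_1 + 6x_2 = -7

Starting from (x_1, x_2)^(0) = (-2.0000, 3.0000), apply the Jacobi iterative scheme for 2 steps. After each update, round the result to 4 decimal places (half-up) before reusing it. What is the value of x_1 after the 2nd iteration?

-0.7778

Iteration 1:
  x_1 = (-4 - (-4)·3.0000) / (6) = 1.3333
  x_2 = (-7 - (3)·-2.0000) / (6) = -0.1667
Iteration 2:
  x_1 = (-4 - (-4)·-0.1667) / (6) = -0.7778
  x_2 = (-7 - (3)·1.3333) / (6) = -1.8333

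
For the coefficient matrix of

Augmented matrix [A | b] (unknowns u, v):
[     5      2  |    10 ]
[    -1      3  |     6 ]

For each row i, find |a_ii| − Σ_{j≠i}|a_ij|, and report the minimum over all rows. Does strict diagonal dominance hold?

2

row 1: |5| − (2) = 3
row 2: |3| − (1) = 2
minimum over rows = 2 → strictly diagonally dominant (convergence guaranteed)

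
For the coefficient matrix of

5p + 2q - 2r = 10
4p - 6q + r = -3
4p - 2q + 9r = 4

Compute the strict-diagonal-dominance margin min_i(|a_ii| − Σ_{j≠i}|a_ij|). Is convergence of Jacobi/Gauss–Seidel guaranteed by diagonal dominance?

row 1: |5| − (2+2) = 1
row 2: |-6| − (4+1) = 1
row 3: |9| − (4+2) = 3
minimum over rows = 1 → strictly diagonally dominant (convergence guaranteed)

1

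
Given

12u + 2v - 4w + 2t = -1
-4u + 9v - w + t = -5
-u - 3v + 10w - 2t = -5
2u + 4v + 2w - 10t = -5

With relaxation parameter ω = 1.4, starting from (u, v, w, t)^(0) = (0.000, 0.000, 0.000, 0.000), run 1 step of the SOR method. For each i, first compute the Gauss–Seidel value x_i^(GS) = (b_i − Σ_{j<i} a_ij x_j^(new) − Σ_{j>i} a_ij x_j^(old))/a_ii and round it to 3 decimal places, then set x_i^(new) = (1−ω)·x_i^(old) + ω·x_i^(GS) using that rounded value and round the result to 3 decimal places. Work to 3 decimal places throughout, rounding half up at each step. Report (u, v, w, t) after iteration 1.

Iteration 1:
  u: GS value = (-1 - (2)·0.000 - (-4)·0.000 - (2)·0.000) / (12) = -0.083;  u ← (1−ω)·0.000 + ω·-0.083 = -0.116
  v: GS value = (-5 - (-4)·-0.116 - (-1)·0.000 - (1)·0.000) / (9) = -0.607;  v ← (1−ω)·0.000 + ω·-0.607 = -0.850
  w: GS value = (-5 - (-1)·-0.116 - (-3)·-0.850 - (-2)·0.000) / (10) = -0.767;  w ← (1−ω)·0.000 + ω·-0.767 = -1.074
  t: GS value = (-5 - (2)·-0.116 - (4)·-0.850 - (2)·-1.074) / (-10) = -0.078;  t ← (1−ω)·0.000 + ω·-0.078 = -0.109

(-0.116, -0.850, -1.074, -0.109)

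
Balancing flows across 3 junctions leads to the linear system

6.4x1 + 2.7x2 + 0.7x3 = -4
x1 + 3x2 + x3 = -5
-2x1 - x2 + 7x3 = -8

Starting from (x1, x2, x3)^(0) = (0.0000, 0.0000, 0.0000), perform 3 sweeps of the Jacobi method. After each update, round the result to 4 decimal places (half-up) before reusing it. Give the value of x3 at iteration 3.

-1.2387

Iteration 1:
  x1 = (-4 - (2.7)·0.0000 - (0.7)·0.0000) / (6.4) = -0.6250
  x2 = (-5 - (1)·0.0000 - (1)·0.0000) / (3) = -1.6667
  x3 = (-8 - (-2)·0.0000 - (-1)·0.0000) / (7) = -1.1429
Iteration 2:
  x1 = (-4 - (2.7)·-1.6667 - (0.7)·-1.1429) / (6.4) = 0.2031
  x2 = (-5 - (1)·-0.6250 - (1)·-1.1429) / (3) = -1.0774
  x3 = (-8 - (-2)·-0.6250 - (-1)·-1.6667) / (7) = -1.5595
Iteration 3:
  x1 = (-4 - (2.7)·-1.0774 - (0.7)·-1.5595) / (6.4) = 0.0001
  x2 = (-5 - (1)·0.2031 - (1)·-1.5595) / (3) = -1.2145
  x3 = (-8 - (-2)·0.2031 - (-1)·-1.0774) / (7) = -1.2387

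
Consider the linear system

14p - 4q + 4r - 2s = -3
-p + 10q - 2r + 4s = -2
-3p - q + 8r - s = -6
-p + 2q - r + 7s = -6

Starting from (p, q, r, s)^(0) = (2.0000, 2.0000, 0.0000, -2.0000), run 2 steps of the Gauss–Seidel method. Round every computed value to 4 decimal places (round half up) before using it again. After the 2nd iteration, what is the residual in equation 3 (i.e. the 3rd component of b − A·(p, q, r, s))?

0.1509

Iteration 1:
  p = (-3 - (-4)·2.0000 - (4)·0.0000 - (-2)·-2.0000) / (14) = 0.0714
  q = (-2 - (-1)·0.0714 - (-2)·0.0000 - (4)·-2.0000) / (10) = 0.6071
  r = (-6 - (-3)·0.0714 - (-1)·0.6071 - (-1)·-2.0000) / (8) = -0.8973
  s = (-6 - (-1)·0.0714 - (2)·0.6071 - (-1)·-0.8973) / (7) = -1.1486
Iteration 2:
  p = (-3 - (-4)·0.6071 - (4)·-0.8973 - (-2)·-1.1486) / (14) = 0.0515
  q = (-2 - (-1)·0.0515 - (-2)·-0.8973 - (4)·-1.1486) / (10) = 0.0851
  r = (-6 - (-3)·0.0515 - (-1)·0.0851 - (-1)·-1.1486) / (8) = -0.8636
  s = (-6 - (-1)·0.0515 - (2)·0.0851 - (-1)·-0.8636) / (7) = -0.9975
Residual b − A·x = (-1.9212, -0.5367, 0.1509, 0.0002)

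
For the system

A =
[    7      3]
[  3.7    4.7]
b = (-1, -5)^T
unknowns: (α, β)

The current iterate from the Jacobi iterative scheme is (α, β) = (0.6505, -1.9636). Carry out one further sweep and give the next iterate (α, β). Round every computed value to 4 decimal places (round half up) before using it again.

(0.6987, -1.5759)

One sweep:
  α = (-1 - (3)·-1.9636) / (7) = 0.6987
  β = (-5 - (3.7)·0.6505) / (4.7) = -1.5759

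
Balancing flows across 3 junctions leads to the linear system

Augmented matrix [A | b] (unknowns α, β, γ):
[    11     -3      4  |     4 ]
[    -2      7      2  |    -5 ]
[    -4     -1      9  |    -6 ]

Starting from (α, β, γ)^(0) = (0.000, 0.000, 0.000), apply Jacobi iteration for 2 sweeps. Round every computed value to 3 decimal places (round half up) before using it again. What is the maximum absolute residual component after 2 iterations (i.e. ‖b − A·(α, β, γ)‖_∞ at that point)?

0.555

Iteration 1:
  α = (4 - (-3)·0.000 - (4)·0.000) / (11) = 0.364
  β = (-5 - (-2)·0.000 - (2)·0.000) / (7) = -0.714
  γ = (-6 - (-4)·0.000 - (-1)·0.000) / (9) = -0.667
Iteration 2:
  α = (4 - (-3)·-0.714 - (4)·-0.667) / (11) = 0.411
  β = (-5 - (-2)·0.364 - (2)·-0.667) / (7) = -0.420
  γ = (-6 - (-4)·0.364 - (-1)·-0.714) / (9) = -0.584
Residual b − A·x = (0.555, -0.070, 0.480); ∞-norm = 0.555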